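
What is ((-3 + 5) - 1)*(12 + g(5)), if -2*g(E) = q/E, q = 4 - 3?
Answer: 119/10 ≈ 11.900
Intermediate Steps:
q = 1
g(E) = -1/(2*E)
((-3 + 5) - 1)*(12 + g(5)) = ((-3 + 5) - 1)*(12 - 1/2/5) = (2 - 1)*(12 - 1/2*1/5) = 1*(12 - 1/10) = 1*(119/10) = 119/10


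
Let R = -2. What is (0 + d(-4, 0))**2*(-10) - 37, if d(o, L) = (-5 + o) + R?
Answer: -1247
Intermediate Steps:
d(o, L) = -7 + o (d(o, L) = (-5 + o) - 2 = -7 + o)
(0 + d(-4, 0))**2*(-10) - 37 = (0 + (-7 - 4))**2*(-10) - 37 = (0 - 11)**2*(-10) - 37 = (-11)**2*(-10) - 37 = 121*(-10) - 37 = -1210 - 37 = -1247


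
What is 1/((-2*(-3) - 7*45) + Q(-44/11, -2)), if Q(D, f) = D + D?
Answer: -1/317 ≈ -0.0031546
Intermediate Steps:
Q(D, f) = 2*D
1/((-2*(-3) - 7*45) + Q(-44/11, -2)) = 1/((-2*(-3) - 7*45) + 2*(-44/11)) = 1/((6 - 315) + 2*(-44*1/11)) = 1/(-309 + 2*(-4)) = 1/(-309 - 8) = 1/(-317) = -1/317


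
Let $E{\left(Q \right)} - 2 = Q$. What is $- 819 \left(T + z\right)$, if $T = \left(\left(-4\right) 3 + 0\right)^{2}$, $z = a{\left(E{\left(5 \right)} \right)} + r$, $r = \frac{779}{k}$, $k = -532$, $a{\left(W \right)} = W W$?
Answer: $- \frac{627471}{4} \approx -1.5687 \cdot 10^{5}$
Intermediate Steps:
$E{\left(Q \right)} = 2 + Q$
$a{\left(W \right)} = W^{2}$
$r = - \frac{41}{28}$ ($r = \frac{779}{-532} = 779 \left(- \frac{1}{532}\right) = - \frac{41}{28} \approx -1.4643$)
$z = \frac{1331}{28}$ ($z = \left(2 + 5\right)^{2} - \frac{41}{28} = 7^{2} - \frac{41}{28} = 49 - \frac{41}{28} = \frac{1331}{28} \approx 47.536$)
$T = 144$ ($T = \left(-12 + 0\right)^{2} = \left(-12\right)^{2} = 144$)
$- 819 \left(T + z\right) = - 819 \left(144 + \frac{1331}{28}\right) = \left(-819\right) \frac{5363}{28} = - \frac{627471}{4}$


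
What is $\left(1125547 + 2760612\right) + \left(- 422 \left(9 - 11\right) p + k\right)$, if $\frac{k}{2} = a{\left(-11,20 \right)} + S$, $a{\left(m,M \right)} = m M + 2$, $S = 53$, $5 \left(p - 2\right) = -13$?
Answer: $\frac{19426613}{5} \approx 3.8853 \cdot 10^{6}$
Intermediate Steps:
$p = - \frac{3}{5}$ ($p = 2 + \frac{1}{5} \left(-13\right) = 2 - \frac{13}{5} = - \frac{3}{5} \approx -0.6$)
$a{\left(m,M \right)} = 2 + M m$ ($a{\left(m,M \right)} = M m + 2 = 2 + M m$)
$k = -330$ ($k = 2 \left(\left(2 + 20 \left(-11\right)\right) + 53\right) = 2 \left(\left(2 - 220\right) + 53\right) = 2 \left(-218 + 53\right) = 2 \left(-165\right) = -330$)
$\left(1125547 + 2760612\right) + \left(- 422 \left(9 - 11\right) p + k\right) = \left(1125547 + 2760612\right) - \left(330 + 422 \left(9 - 11\right) \left(- \frac{3}{5}\right)\right) = 3886159 - \left(330 + 422 \left(\left(-2\right) \left(- \frac{3}{5}\right)\right)\right) = 3886159 - \frac{4182}{5} = \frac{19426613}{5}$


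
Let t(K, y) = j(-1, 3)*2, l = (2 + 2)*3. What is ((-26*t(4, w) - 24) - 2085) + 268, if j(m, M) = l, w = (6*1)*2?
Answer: -2465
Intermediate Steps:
w = 12 (w = 6*2 = 12)
l = 12 (l = 4*3 = 12)
j(m, M) = 12
t(K, y) = 24 (t(K, y) = 12*2 = 24)
((-26*t(4, w) - 24) - 2085) + 268 = ((-26*24 - 24) - 2085) + 268 = ((-624 - 24) - 2085) + 268 = (-648 - 2085) + 268 = -2733 + 268 = -2465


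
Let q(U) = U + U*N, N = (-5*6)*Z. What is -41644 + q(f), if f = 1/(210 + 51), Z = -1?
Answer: -10869053/261 ≈ -41644.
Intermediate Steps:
f = 1/261 ≈ 0.0038314
N = 30 (N = -5*6*(-1) = -30*(-1) = 30)
q(U) = 31*U (q(U) = U + U*30 = U + 30*U = 31*U)
-41644 + q(f) = -41644 + 31*(1/261) = -41644 + 31/261 = -10869053/261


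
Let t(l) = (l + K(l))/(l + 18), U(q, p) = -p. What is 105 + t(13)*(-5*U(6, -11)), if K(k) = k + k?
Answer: 1110/31 ≈ 35.806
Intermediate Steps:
K(k) = 2*k
t(l) = 3*l/(18 + l) (t(l) = (l + 2*l)/(l + 18) = (3*l)/(18 + l) = 3*l/(18 + l))
105 + t(13)*(-5*U(6, -11)) = 105 + (3*13/(18 + 13))*(-(-5)*(-11)) = 105 + (3*13/31)*(-5*11) = 105 + (3*13*(1/31))*(-55) = 105 + (39/31)*(-55) = 105 - 2145/31 = 1110/31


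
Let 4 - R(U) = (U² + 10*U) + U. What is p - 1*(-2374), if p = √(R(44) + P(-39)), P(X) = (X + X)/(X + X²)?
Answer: 2374 + I*√872195/19 ≈ 2374.0 + 49.153*I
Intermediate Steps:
R(U) = 4 - U² - 11*U (R(U) = 4 - ((U² + 10*U) + U) = 4 - (U² + 11*U) = 4 + (-U² - 11*U) = 4 - U² - 11*U)
P(X) = 2*X/(X + X²) (P(X) = (2*X)/(X + X²) = 2*X/(X + X²))
p = I*√872195/19 (p = √((4 - 1*44² - 11*44) + 2/(1 - 39)) = √((4 - 1*1936 - 484) + 2/(-38)) = √((4 - 1936 - 484) + 2*(-1/38)) = √(-2416 - 1/19) = √(-45905/19) = I*√872195/19 ≈ 49.153*I)
p - 1*(-2374) = I*√872195/19 - 1*(-2374) = I*√872195/19 + 2374 = 2374 + I*√872195/19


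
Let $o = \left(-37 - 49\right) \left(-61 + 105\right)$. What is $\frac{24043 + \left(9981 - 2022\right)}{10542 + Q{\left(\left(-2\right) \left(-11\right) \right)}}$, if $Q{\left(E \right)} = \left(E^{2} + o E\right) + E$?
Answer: $- \frac{16001}{36100} \approx -0.44324$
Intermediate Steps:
$o = -3784$ ($o = \left(-86\right) 44 = -3784$)
$Q{\left(E \right)} = E^{2} - 3783 E$ ($Q{\left(E \right)} = \left(E^{2} - 3784 E\right) + E = E^{2} - 3783 E$)
$\frac{24043 + \left(9981 - 2022\right)}{10542 + Q{\left(\left(-2\right) \left(-11\right) \right)}} = \frac{24043 + \left(9981 - 2022\right)}{10542 + \left(-2\right) \left(-11\right) \left(-3783 - -22\right)} = \frac{24043 + \left(9981 - 2022\right)}{10542 + 22 \left(-3783 + 22\right)} = \frac{24043 + 7959}{10542 + 22 \left(-3761\right)} = \frac{32002}{10542 - 82742} = \frac{32002}{-72200} = 32002 \left(- \frac{1}{72200}\right) = - \frac{16001}{36100}$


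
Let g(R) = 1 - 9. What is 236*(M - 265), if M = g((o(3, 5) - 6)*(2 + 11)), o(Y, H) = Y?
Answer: -64428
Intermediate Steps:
g(R) = -8
M = -8
236*(M - 265) = 236*(-8 - 265) = 236*(-273) = -64428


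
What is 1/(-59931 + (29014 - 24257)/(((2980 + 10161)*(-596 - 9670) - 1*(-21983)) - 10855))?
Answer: -134894378/8084354972675 ≈ -1.6686e-5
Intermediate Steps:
1/(-59931 + (29014 - 24257)/(((2980 + 10161)*(-596 - 9670) - 1*(-21983)) - 10855)) = 1/(-59931 + 4757/((13141*(-10266) + 21983) - 10855)) = 1/(-59931 + 4757/((-134905506 + 21983) - 10855)) = 1/(-59931 + 4757/(-134883523 - 10855)) = 1/(-59931 + 4757/(-134894378)) = 1/(-59931 + 4757*(-1/134894378)) = 1/(-59931 - 4757/134894378) = 1/(-8084354972675/134894378) = -134894378/8084354972675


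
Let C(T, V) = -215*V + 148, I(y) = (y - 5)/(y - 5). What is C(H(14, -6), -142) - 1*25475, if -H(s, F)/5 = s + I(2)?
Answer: 5203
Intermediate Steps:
I(y) = 1 (I(y) = (-5 + y)/(-5 + y) = 1)
H(s, F) = -5 - 5*s (H(s, F) = -5*(s + 1) = -5*(1 + s) = -5 - 5*s)
C(T, V) = 148 - 215*V
C(H(14, -6), -142) - 1*25475 = (148 - 215*(-142)) - 1*25475 = (148 + 30530) - 25475 = 30678 - 25475 = 5203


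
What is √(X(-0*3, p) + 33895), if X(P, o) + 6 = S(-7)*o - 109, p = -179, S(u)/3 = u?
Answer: 3*√4171 ≈ 193.75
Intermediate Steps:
S(u) = 3*u
X(P, o) = -115 - 21*o (X(P, o) = -6 + ((3*(-7))*o - 109) = -6 + (-21*o - 109) = -6 + (-109 - 21*o) = -115 - 21*o)
√(X(-0*3, p) + 33895) = √((-115 - 21*(-179)) + 33895) = √((-115 + 3759) + 33895) = √(3644 + 33895) = √37539 = 3*√4171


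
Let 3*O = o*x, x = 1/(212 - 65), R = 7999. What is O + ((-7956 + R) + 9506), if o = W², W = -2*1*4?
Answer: 4211173/441 ≈ 9549.1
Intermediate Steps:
x = 1/147 ≈ 0.0068027
W = -8 (W = -2*4 = -8)
o = 64 (o = (-8)² = 64)
O = 64/441 (O = (64*(1/147))/3 = (⅓)*(64/147) = 64/441 ≈ 0.14512)
O + ((-7956 + R) + 9506) = 64/441 + ((-7956 + 7999) + 9506) = 64/441 + (43 + 9506) = 64/441 + 9549 = 4211173/441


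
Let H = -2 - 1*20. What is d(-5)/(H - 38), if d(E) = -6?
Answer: ⅒ ≈ 0.10000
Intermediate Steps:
H = -22 (H = -2 - 20 = -22)
d(-5)/(H - 38) = -6/(-22 - 38) = -6/(-60) = -6*(-1/60) = ⅒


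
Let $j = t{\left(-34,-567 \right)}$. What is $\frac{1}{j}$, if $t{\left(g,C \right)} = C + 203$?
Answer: $- \frac{1}{364} \approx -0.0027473$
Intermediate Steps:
$t{\left(g,C \right)} = 203 + C$
$j = -364$ ($j = 203 - 567 = -364$)
$\frac{1}{j} = \frac{1}{-364} = - \frac{1}{364}$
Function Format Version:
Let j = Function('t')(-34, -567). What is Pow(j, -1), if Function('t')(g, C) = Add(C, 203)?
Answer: Rational(-1, 364) ≈ -0.0027473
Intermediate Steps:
Function('t')(g, C) = Add(203, C)
j = -364 (j = Add(203, -567) = -364)
Pow(j, -1) = Pow(-364, -1) = Rational(-1, 364)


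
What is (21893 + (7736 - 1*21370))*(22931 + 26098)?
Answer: 404930511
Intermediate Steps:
(21893 + (7736 - 1*21370))*(22931 + 26098) = (21893 + (7736 - 21370))*49029 = (21893 - 13634)*49029 = 8259*49029 = 404930511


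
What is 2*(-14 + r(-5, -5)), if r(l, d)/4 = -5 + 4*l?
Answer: -228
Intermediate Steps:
r(l, d) = -20 + 16*l (r(l, d) = 4*(-5 + 4*l) = -20 + 16*l)
2*(-14 + r(-5, -5)) = 2*(-14 + (-20 + 16*(-5))) = 2*(-14 + (-20 - 80)) = 2*(-14 - 100) = 2*(-114) = -228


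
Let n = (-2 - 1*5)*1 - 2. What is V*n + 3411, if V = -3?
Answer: 3438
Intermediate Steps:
n = -9 (n = (-2 - 5)*1 - 2 = -7*1 - 2 = -7 - 2 = -9)
V*n + 3411 = -3*(-9) + 3411 = 27 + 3411 = 3438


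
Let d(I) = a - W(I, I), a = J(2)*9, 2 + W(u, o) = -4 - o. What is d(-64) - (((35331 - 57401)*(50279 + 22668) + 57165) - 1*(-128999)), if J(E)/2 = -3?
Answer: 1609754014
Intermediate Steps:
J(E) = -6 (J(E) = 2*(-3) = -6)
W(u, o) = -6 - o (W(u, o) = -2 + (-4 - o) = -6 - o)
a = -54 (a = -6*9 = -54)
d(I) = -48 + I (d(I) = -54 - (-6 - I) = -54 + (6 + I) = -48 + I)
d(-64) - (((35331 - 57401)*(50279 + 22668) + 57165) - 1*(-128999)) = (-48 - 64) - (((35331 - 57401)*(50279 + 22668) + 57165) - 1*(-128999)) = -112 - ((-22070*72947 + 57165) + 128999) = -112 - ((-1609940290 + 57165) + 128999) = -112 - (-1609883125 + 128999) = -112 - 1*(-1609754126) = -112 + 1609754126 = 1609754014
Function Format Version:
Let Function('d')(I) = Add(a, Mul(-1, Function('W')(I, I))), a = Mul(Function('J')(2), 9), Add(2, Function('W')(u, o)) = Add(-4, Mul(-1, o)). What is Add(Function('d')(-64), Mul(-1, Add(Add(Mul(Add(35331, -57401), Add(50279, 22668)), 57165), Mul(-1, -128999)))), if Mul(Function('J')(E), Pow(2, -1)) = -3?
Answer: 1609754014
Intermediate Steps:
Function('J')(E) = -6 (Function('J')(E) = Mul(2, -3) = -6)
Function('W')(u, o) = Add(-6, Mul(-1, o)) (Function('W')(u, o) = Add(-2, Add(-4, Mul(-1, o))) = Add(-6, Mul(-1, o)))
a = -54 (a = Mul(-6, 9) = -54)
Function('d')(I) = Add(-48, I) (Function('d')(I) = Add(-54, Mul(-1, Add(-6, Mul(-1, I)))) = Add(-54, Add(6, I)) = Add(-48, I))
Add(Function('d')(-64), Mul(-1, Add(Add(Mul(Add(35331, -57401), Add(50279, 22668)), 57165), Mul(-1, -128999)))) = Add(Add(-48, -64), Mul(-1, Add(Add(Mul(Add(35331, -57401), Add(50279, 22668)), 57165), Mul(-1, -128999)))) = Add(-112, Mul(-1, Add(Add(Mul(-22070, 72947), 57165), 128999))) = Add(-112, Mul(-1, Add(Add(-1609940290, 57165), 128999))) = Add(-112, Mul(-1, Add(-1609883125, 128999))) = Add(-112, Mul(-1, -1609754126)) = Add(-112, 1609754126) = 1609754014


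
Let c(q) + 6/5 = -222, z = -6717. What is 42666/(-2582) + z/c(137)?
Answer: 6516869/480252 ≈ 13.570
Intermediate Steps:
c(q) = -1116/5 (c(q) = -6/5 - 222 = -1116/5)
42666/(-2582) + z/c(137) = 42666/(-2582) - 6717/(-1116/5) = 42666*(-1/2582) - 6717*(-5/1116) = -21333/1291 + 11195/372 = 6516869/480252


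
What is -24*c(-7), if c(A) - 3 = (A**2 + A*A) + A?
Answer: -2256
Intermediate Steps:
c(A) = 3 + A + 2*A**2 (c(A) = 3 + ((A**2 + A*A) + A) = 3 + ((A**2 + A**2) + A) = 3 + (2*A**2 + A) = 3 + (A + 2*A**2) = 3 + A + 2*A**2)
-24*c(-7) = -24*(3 - 7 + 2*(-7)**2) = -24*(3 - 7 + 2*49) = -24*(3 - 7 + 98) = -24*94 = -2256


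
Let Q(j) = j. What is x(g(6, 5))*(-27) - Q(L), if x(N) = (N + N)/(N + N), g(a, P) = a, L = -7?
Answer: -20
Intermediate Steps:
x(N) = 1 (x(N) = (2*N)/((2*N)) = (2*N)*(1/(2*N)) = 1)
x(g(6, 5))*(-27) - Q(L) = 1*(-27) - 1*(-7) = -27 + 7 = -20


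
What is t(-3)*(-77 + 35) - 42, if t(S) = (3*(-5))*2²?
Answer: 2478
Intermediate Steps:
t(S) = -60 (t(S) = -15*4 = -60)
t(-3)*(-77 + 35) - 42 = -60*(-77 + 35) - 42 = -60*(-42) - 42 = 2520 - 42 = 2478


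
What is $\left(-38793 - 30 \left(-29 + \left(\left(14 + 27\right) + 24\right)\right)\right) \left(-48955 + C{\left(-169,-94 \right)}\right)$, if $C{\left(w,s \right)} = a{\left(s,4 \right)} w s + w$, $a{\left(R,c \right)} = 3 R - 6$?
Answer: $184384394916$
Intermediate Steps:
$a{\left(R,c \right)} = -6 + 3 R$
$C{\left(w,s \right)} = w + s w \left(-6 + 3 s\right)$ ($C{\left(w,s \right)} = \left(-6 + 3 s\right) w s + w = w \left(-6 + 3 s\right) s + w = s w \left(-6 + 3 s\right) + w = w + s w \left(-6 + 3 s\right)$)
$\left(-38793 - 30 \left(-29 + \left(\left(14 + 27\right) + 24\right)\right)\right) \left(-48955 + C{\left(-169,-94 \right)}\right) = \left(-38793 - 30 \left(-29 + \left(\left(14 + 27\right) + 24\right)\right)\right) \left(-48955 - 169 \left(1 + 3 \left(-94\right) \left(-2 - 94\right)\right)\right) = \left(-38793 - 30 \left(-29 + \left(41 + 24\right)\right)\right) \left(-48955 - 169 \left(1 + 3 \left(-94\right) \left(-96\right)\right)\right) = \left(-38793 - 30 \left(-29 + 65\right)\right) \left(-48955 - 169 \left(1 + 27072\right)\right) = \left(-38793 - 1080\right) \left(-48955 - 4575337\right) = \left(-39873\right) \left(-4624292\right) = 184384394916$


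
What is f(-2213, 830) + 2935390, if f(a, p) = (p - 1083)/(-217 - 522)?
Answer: 2169253463/739 ≈ 2.9354e+6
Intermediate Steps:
f(a, p) = 1083/739 - p/739 (f(a, p) = (-1083 + p)/(-739) = (-1083 + p)*(-1/739) = 1083/739 - p/739)
f(-2213, 830) + 2935390 = (1083/739 - 1/739*830) + 2935390 = (1083/739 - 830/739) + 2935390 = 253/739 + 2935390 = 2169253463/739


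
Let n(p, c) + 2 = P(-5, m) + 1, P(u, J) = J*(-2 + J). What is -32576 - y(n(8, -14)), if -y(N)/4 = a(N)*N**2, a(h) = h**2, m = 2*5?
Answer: 155767748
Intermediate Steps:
m = 10
n(p, c) = 79 (n(p, c) = -2 + (10*(-2 + 10) + 1) = -2 + (10*8 + 1) = -2 + (80 + 1) = -2 + 81 = 79)
y(N) = -4*N**4 (y(N) = -4*N**2*N**2 = -4*N**4)
-32576 - y(n(8, -14)) = -32576 - (-4)*79**4 = -32576 - (-4)*38950081 = -32576 - 1*(-155800324) = -32576 + 155800324 = 155767748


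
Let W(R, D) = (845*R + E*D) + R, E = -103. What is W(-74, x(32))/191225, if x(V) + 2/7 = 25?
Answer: -456047/1338575 ≈ -0.34070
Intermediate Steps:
x(V) = 173/7 (x(V) = -2/7 + 25 = 173/7)
W(R, D) = -103*D + 846*R (W(R, D) = (845*R - 103*D) + R = (-103*D + 845*R) + R = -103*D + 846*R)
W(-74, x(32))/191225 = (-103*173/7 + 846*(-74))/191225 = (-17819/7 - 62604)*(1/191225) = -456047/7*1/191225 = -456047/1338575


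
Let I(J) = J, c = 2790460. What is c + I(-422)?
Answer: 2790038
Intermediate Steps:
c + I(-422) = 2790460 - 422 = 2790038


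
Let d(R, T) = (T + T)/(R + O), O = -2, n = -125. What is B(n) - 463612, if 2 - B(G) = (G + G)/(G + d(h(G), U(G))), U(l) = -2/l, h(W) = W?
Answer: -919981916940/1984379 ≈ -4.6361e+5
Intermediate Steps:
d(R, T) = 2*T/(-2 + R) (d(R, T) = (T + T)/(R - 2) = (2*T)/(-2 + R) = 2*T/(-2 + R))
B(G) = 2 - 2*G/(G - 4/(G*(-2 + G))) (B(G) = 2 - (G + G)/(G + 2*(-2/G)/(-2 + G)) = 2 - 2*G/(G - 4/(G*(-2 + G))))
B(n) - 463612 = -8/(-4 + (-125)²*(-2 - 125)) - 463612 = -8/(-4 + 15625*(-127)) - 463612 = -8/(-4 - 1984375) - 463612 = -8/(-1984379) - 463612 = -8*(-1/1984379) - 463612 = 8/1984379 - 463612 = -919981916940/1984379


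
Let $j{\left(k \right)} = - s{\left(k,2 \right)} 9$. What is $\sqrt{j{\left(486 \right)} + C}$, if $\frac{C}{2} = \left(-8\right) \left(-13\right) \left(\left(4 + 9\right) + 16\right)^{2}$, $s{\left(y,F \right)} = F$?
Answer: $\sqrt{174910} \approx 418.22$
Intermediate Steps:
$j{\left(k \right)} = -18$ ($j{\left(k \right)} = \left(-1\right) 2 \cdot 9 = \left(-2\right) 9 = -18$)
$C = 174928$ ($C = 2 \left(-8\right) \left(-13\right) \left(\left(4 + 9\right) + 16\right)^{2} = 2 \cdot 104 \left(13 + 16\right)^{2} = 2 \cdot 104 \cdot 29^{2} = 2 \cdot 104 \cdot 841 = 2 \cdot 87464 = 174928$)
$\sqrt{j{\left(486 \right)} + C} = \sqrt{-18 + 174928} = \sqrt{174910}$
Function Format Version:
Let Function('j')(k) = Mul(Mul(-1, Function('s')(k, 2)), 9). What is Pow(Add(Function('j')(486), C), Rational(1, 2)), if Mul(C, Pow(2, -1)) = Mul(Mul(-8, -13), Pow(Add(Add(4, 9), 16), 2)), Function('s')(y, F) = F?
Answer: Pow(174910, Rational(1, 2)) ≈ 418.22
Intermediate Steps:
Function('j')(k) = -18 (Function('j')(k) = Mul(Mul(-1, 2), 9) = Mul(-2, 9) = -18)
C = 174928 (C = Mul(2, Mul(Mul(-8, -13), Pow(Add(Add(4, 9), 16), 2))) = Mul(2, Mul(104, Pow(Add(13, 16), 2))) = Mul(2, Mul(104, Pow(29, 2))) = Mul(2, Mul(104, 841)) = Mul(2, 87464) = 174928)
Pow(Add(Function('j')(486), C), Rational(1, 2)) = Pow(Add(-18, 174928), Rational(1, 2)) = Pow(174910, Rational(1, 2))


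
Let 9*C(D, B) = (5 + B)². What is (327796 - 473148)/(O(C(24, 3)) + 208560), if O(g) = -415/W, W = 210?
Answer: -6104784/8759437 ≈ -0.69694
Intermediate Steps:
C(D, B) = (5 + B)²/9
O(g) = -83/42 (O(g) = -415/210 = -415*1/210 = -83/42)
(327796 - 473148)/(O(C(24, 3)) + 208560) = (327796 - 473148)/(-83/42 + 208560) = -145352/8759437/42 = -145352*42/8759437 = -6104784/8759437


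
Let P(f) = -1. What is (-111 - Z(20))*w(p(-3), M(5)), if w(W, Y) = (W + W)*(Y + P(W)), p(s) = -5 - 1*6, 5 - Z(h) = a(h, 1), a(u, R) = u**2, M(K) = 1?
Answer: 0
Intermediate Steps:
Z(h) = 5 - h**2
p(s) = -11 (p(s) = -5 - 6 = -11)
w(W, Y) = 2*W*(-1 + Y) (w(W, Y) = (W + W)*(Y - 1) = (2*W)*(-1 + Y) = 2*W*(-1 + Y))
(-111 - Z(20))*w(p(-3), M(5)) = (-111 - (5 - 1*20**2))*(2*(-11)*(-1 + 1)) = (-111 - (5 - 1*400))*(2*(-11)*0) = (-111 - (5 - 400))*0 = (-111 - 1*(-395))*0 = (-111 + 395)*0 = 284*0 = 0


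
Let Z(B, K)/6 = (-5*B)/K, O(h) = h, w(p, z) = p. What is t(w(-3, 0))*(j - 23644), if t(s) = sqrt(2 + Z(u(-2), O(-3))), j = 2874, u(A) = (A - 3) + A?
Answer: -41540*I*sqrt(17) ≈ -1.7127e+5*I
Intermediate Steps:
u(A) = -3 + 2*A (u(A) = (-3 + A) + A = -3 + 2*A)
Z(B, K) = -30*B/K (Z(B, K) = 6*((-5*B)/K) = 6*(-5*B/K) = -30*B/K)
t(s) = 2*I*sqrt(17) (t(s) = sqrt(2 - 30*(-3 + 2*(-2))/(-3)) = sqrt(2 - 30*(-3 - 4)*(-1/3)) = sqrt(2 - 30*(-7)*(-1/3)) = sqrt(2 - 70) = sqrt(-68) = 2*I*sqrt(17))
t(w(-3, 0))*(j - 23644) = (2*I*sqrt(17))*(2874 - 23644) = (2*I*sqrt(17))*(-20770) = -41540*I*sqrt(17)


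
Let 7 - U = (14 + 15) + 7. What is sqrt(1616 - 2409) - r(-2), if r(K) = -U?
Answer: -29 + I*sqrt(793) ≈ -29.0 + 28.16*I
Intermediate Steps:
U = -29 (U = 7 - ((14 + 15) + 7) = 7 - (29 + 7) = 7 - 1*36 = 7 - 36 = -29)
r(K) = 29 (r(K) = -1*(-29) = 29)
sqrt(1616 - 2409) - r(-2) = sqrt(1616 - 2409) - 1*29 = sqrt(-793) - 29 = I*sqrt(793) - 29 = -29 + I*sqrt(793)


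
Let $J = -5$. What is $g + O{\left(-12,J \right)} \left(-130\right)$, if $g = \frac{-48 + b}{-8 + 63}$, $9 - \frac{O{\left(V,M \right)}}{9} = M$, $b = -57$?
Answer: $- \frac{180201}{11} \approx -16382.0$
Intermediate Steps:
$O{\left(V,M \right)} = 81 - 9 M$
$g = - \frac{21}{11}$ ($g = \frac{-48 - 57}{-8 + 63} = - \frac{105}{55} = \left(-105\right) \frac{1}{55} = - \frac{21}{11} \approx -1.9091$)
$g + O{\left(-12,J \right)} \left(-130\right) = - \frac{21}{11} + \left(81 - -45\right) \left(-130\right) = - \frac{21}{11} + \left(81 + 45\right) \left(-130\right) = - \frac{21}{11} + 126 \left(-130\right) = - \frac{21}{11} - 16380 = - \frac{180201}{11}$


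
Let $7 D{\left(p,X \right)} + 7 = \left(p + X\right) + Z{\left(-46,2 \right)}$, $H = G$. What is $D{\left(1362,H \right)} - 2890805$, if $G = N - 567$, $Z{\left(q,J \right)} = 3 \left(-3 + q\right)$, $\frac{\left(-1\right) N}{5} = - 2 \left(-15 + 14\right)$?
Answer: $- \frac{20235004}{7} \approx -2.8907 \cdot 10^{6}$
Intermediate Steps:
$N = -10$ ($N = - 5 \left(- 2 \left(-15 + 14\right)\right) = - 5 \left(\left(-2\right) \left(-1\right)\right) = \left(-5\right) 2 = -10$)
$Z{\left(q,J \right)} = -9 + 3 q$
$G = -577$ ($G = -10 - 567 = -577$)
$H = -577$
$D{\left(p,X \right)} = -22 + \frac{X}{7} + \frac{p}{7}$ ($D{\left(p,X \right)} = -1 + \frac{\left(p + X\right) + \left(-9 + 3 \left(-46\right)\right)}{7} = -1 + \frac{\left(X + p\right) - 147}{7} = -1 + \frac{-147 + X + p}{7} = -1 + \left(-21 + \frac{X}{7} + \frac{p}{7}\right) = -22 + \frac{X}{7} + \frac{p}{7}$)
$D{\left(1362,H \right)} - 2890805 = \left(-22 + \frac{1}{7} \left(-577\right) + \frac{1}{7} \cdot 1362\right) - 2890805 = \left(-22 - \frac{577}{7} + \frac{1362}{7}\right) - 2890805 = \frac{631}{7} - 2890805 = - \frac{20235004}{7}$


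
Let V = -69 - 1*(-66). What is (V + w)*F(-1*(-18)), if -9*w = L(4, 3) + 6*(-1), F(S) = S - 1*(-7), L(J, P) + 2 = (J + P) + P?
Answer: -725/9 ≈ -80.556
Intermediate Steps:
L(J, P) = -2 + J + 2*P (L(J, P) = -2 + ((J + P) + P) = -2 + (J + 2*P) = -2 + J + 2*P)
F(S) = 7 + S (F(S) = S + 7 = 7 + S)
V = -3 (V = -69 + 66 = -3)
w = -2/9 (w = -((-2 + 4 + 2*3) + 6*(-1))/9 = -((-2 + 4 + 6) - 6)/9 = -(8 - 6)/9 = -⅑*2 = -2/9 ≈ -0.22222)
(V + w)*F(-1*(-18)) = (-3 - 2/9)*(7 - 1*(-18)) = -29*(7 + 18)/9 = -29/9*25 = -725/9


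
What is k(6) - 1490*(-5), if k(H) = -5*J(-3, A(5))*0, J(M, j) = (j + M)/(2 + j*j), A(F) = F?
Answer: 7450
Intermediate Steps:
J(M, j) = (M + j)/(2 + j²)
k(H) = 0 (k(H) = -5*(-3 + 5)/(2 + 5²)*0 = -5*2/(2 + 25)*0 = -5*2/27*0 = -10/27*0 = 0)
k(6) - 1490*(-5) = 0 - 1490*(-5) = 0 - 745*(-10) = 0 + 7450 = 7450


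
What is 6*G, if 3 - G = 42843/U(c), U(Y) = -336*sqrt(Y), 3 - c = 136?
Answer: 18 - 42843*I*sqrt(133)/7448 ≈ 18.0 - 66.339*I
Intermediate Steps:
c = -133 (c = 3 - 1*136 = 3 - 136 = -133)
G = 3 - 14281*I*sqrt(133)/14896 (G = 3 - 42843/((-336*I*sqrt(133))) = 3 - 42843*I*sqrt(133)/44688 = 3 - 14281*I*sqrt(133)/14896 ≈ 3.0 - 11.056*I)
6*G = 6*(3 - 14281*I*sqrt(133)/14896) = 18 - 42843*I*sqrt(133)/7448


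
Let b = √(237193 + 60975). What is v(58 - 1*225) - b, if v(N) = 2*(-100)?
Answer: -200 - 2*√74542 ≈ -746.05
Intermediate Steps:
b = 2*√74542 (b = √298168 = 2*√74542 ≈ 546.05)
v(N) = -200
v(58 - 1*225) - b = -200 - 2*√74542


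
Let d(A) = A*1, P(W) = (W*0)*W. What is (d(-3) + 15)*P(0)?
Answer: 0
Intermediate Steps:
P(W) = 0 (P(W) = 0*W = 0)
d(A) = A
(d(-3) + 15)*P(0) = (-3 + 15)*0 = 12*0 = 0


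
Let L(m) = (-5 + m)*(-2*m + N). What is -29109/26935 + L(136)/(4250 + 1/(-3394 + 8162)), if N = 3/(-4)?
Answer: -5178560750029/545810866935 ≈ -9.4878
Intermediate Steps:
N = -3/4 (N = 3*(-1/4) = -3/4 ≈ -0.75000)
L(m) = (-5 + m)*(-3/4 - 2*m) (L(m) = (-5 + m)*(-2*m - 3/4) = (-5 + m)*(-3/4 - 2*m))
-29109/26935 + L(136)/(4250 + 1/(-3394 + 8162)) = -29109/26935 + (15/4 - 2*136**2 + (37/4)*136)/(4250 + 1/(-3394 + 8162)) = -29109*1/26935 + (15/4 - 2*18496 + 1258)/(4250 + 1/4768) = -29109/26935 + (15/4 - 36992 + 1258)/(4250 + 1/4768) = -29109/26935 - 142921/(4*20264001/4768) = -29109/26935 - 142921/4*4768/20264001 = -29109/26935 - 170361832/20264001 = -5178560750029/545810866935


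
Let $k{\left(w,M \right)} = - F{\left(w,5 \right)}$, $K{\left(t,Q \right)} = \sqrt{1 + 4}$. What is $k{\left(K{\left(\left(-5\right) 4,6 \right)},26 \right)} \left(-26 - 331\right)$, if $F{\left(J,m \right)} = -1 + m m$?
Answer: $8568$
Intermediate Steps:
$F{\left(J,m \right)} = -1 + m^{2}$
$K{\left(t,Q \right)} = \sqrt{5}$
$k{\left(w,M \right)} = -24$ ($k{\left(w,M \right)} = - (-1 + 5^{2}) = - (-1 + 25) = \left(-1\right) 24 = -24$)
$k{\left(K{\left(\left(-5\right) 4,6 \right)},26 \right)} \left(-26 - 331\right) = - 24 \left(-26 - 331\right) = \left(-24\right) \left(-357\right) = 8568$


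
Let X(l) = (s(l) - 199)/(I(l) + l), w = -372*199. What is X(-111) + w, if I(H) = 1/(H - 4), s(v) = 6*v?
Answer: -944941973/12766 ≈ -74020.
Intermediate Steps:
I(H) = 1/(-4 + H)
w = -74028
X(l) = (-199 + 6*l)/(l + 1/(-4 + l)) (X(l) = (6*l - 199)/(1/(-4 + l) + l) = (-199 + 6*l)/(l + 1/(-4 + l)))
X(-111) + w = (-199 + 6*(-111))*(-4 - 111)/(1 - 111*(-4 - 111)) - 74028 = (-199 - 666)*(-115)/(1 - 111*(-115)) - 74028 = -865*(-115)/(1 + 12765) - 74028 = -865*(-115)/12766 - 74028 = (1/12766)*(-865)*(-115) - 74028 = 99475/12766 - 74028 = -944941973/12766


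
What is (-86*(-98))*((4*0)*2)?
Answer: 0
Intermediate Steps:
(-86*(-98))*((4*0)*2) = 8428*(0*2) = 8428*0 = 0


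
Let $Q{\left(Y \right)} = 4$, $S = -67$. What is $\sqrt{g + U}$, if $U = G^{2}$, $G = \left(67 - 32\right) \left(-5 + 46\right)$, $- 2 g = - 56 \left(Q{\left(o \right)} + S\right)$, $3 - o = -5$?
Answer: $7 \sqrt{41989} \approx 1434.4$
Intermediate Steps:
$o = 8$ ($o = 3 - -5 = 3 + 5 = 8$)
$g = -1764$ ($g = - \frac{\left(-56\right) \left(4 - 67\right)}{2} = - \frac{\left(-56\right) \left(-63\right)}{2} = \left(- \frac{1}{2}\right) 3528 = -1764$)
$G = 1435$ ($G = 35 \cdot 41 = 1435$)
$U = 2059225$ ($U = 1435^{2} = 2059225$)
$\sqrt{g + U} = \sqrt{-1764 + 2059225} = \sqrt{2057461} = 7 \sqrt{41989}$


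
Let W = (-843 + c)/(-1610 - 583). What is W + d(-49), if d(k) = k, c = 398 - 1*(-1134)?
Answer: -108146/2193 ≈ -49.314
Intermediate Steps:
c = 1532 (c = 398 + 1134 = 1532)
W = -689/2193 (W = (-843 + 1532)/(-1610 - 583) = 689/(-2193) = 689*(-1/2193) = -689/2193 ≈ -0.31418)
W + d(-49) = -689/2193 - 49 = -108146/2193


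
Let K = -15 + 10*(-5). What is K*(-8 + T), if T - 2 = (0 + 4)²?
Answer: -650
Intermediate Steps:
T = 18 (T = 2 + (0 + 4)² = 2 + 4² = 2 + 16 = 18)
K = -65 (K = -15 - 50 = -65)
K*(-8 + T) = -65*(-8 + 18) = -65*10 = -650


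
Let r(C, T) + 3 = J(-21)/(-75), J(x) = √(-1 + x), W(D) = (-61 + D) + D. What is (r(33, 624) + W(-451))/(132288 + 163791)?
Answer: -2/613 - I*√22/22205925 ≈ -0.0032626 - 2.1122e-7*I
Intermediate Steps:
W(D) = -61 + 2*D
r(C, T) = -3 - I*√22/75 (r(C, T) = -3 + √(-1 - 21)/(-75) = -3 + √(-22)*(-1/75) = -3 + (I*√22)*(-1/75) = -3 - I*√22/75)
(r(33, 624) + W(-451))/(132288 + 163791) = ((-3 - I*√22/75) + (-61 + 2*(-451)))/(132288 + 163791) = ((-3 - I*√22/75) + (-61 - 902))/296079 = ((-3 - I*√22/75) - 963)*(1/296079) = (-966 - I*√22/75)*(1/296079) = -2/613 - I*√22/22205925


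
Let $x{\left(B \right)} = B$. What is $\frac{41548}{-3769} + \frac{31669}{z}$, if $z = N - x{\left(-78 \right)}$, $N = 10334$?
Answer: $- \frac{313237315}{39242828} \approx -7.982$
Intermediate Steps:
$z = 10412$ ($z = 10334 - -78 = 10334 + 78 = 10412$)
$\frac{41548}{-3769} + \frac{31669}{z} = \frac{41548}{-3769} + \frac{31669}{10412} = 41548 \left(- \frac{1}{3769}\right) + 31669 \cdot \frac{1}{10412} = - \frac{41548}{3769} + \frac{31669}{10412} = - \frac{313237315}{39242828}$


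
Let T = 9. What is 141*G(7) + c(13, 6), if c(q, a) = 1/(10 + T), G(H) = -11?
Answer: -29468/19 ≈ -1550.9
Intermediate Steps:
c(q, a) = 1/19 (c(q, a) = 1/(10 + 9) = 1/19)
141*G(7) + c(13, 6) = 141*(-11) + 1/19 = -1551 + 1/19 = -29468/19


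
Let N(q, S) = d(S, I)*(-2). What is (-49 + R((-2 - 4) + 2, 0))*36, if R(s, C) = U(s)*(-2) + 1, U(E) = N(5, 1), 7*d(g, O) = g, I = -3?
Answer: -11952/7 ≈ -1707.4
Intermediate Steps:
d(g, O) = g/7
N(q, S) = -2*S/7 (N(q, S) = (S/7)*(-2) = -2*S/7)
U(E) = -2/7 (U(E) = -2/7*1 = -2/7)
R(s, C) = 11/7 (R(s, C) = -2/7*(-2) + 1 = 4/7 + 1 = 11/7)
(-49 + R((-2 - 4) + 2, 0))*36 = (-49 + 11/7)*36 = -332/7*36 = -11952/7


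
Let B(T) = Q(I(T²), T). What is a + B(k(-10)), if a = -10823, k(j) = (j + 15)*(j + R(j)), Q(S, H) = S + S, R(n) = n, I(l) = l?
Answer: 9177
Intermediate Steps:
Q(S, H) = 2*S
k(j) = 2*j*(15 + j) (k(j) = (j + 15)*(j + j) = (15 + j)*(2*j) = 2*j*(15 + j))
B(T) = 2*T²
a + B(k(-10)) = -10823 + 2*(2*(-10)*(15 - 10))² = -10823 + 2*(2*(-10)*5)² = -10823 + 2*(-100)² = -10823 + 2*10000 = -10823 + 20000 = 9177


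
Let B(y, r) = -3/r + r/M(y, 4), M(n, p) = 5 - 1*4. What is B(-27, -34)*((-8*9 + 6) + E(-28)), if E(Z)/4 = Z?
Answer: 102617/17 ≈ 6036.3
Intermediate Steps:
M(n, p) = 1 (M(n, p) = 5 - 4 = 1)
E(Z) = 4*Z
B(y, r) = r - 3/r (B(y, r) = -3/r + r/1 = -3/r + r*1 = -3/r + r = r - 3/r)
B(-27, -34)*((-8*9 + 6) + E(-28)) = (-34 - 3/(-34))*((-8*9 + 6) + 4*(-28)) = (-34 - 3*(-1/34))*((-72 + 6) - 112) = (-34 + 3/34)*(-66 - 112) = -1153/34*(-178) = 102617/17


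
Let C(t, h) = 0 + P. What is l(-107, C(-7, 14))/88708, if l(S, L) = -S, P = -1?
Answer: 107/88708 ≈ 0.0012062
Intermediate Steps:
C(t, h) = -1 (C(t, h) = 0 - 1 = -1)
l(-107, C(-7, 14))/88708 = -1*(-107)/88708 = 107*(1/88708) = 107/88708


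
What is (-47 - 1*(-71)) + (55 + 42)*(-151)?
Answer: -14623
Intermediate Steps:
(-47 - 1*(-71)) + (55 + 42)*(-151) = (-47 + 71) + 97*(-151) = 24 - 14647 = -14623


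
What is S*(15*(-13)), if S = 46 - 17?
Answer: -5655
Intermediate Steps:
S = 29
S*(15*(-13)) = 29*(15*(-13)) = 29*(-195) = -5655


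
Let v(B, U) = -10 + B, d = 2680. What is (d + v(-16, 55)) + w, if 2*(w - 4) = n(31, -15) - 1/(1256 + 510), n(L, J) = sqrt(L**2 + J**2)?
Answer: 9388055/3532 + sqrt(1186)/2 ≈ 2675.2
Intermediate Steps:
n(L, J) = sqrt(J**2 + L**2)
w = 14127/3532 + sqrt(1186)/2 (w = 4 + (sqrt((-15)**2 + 31**2) - 1/(1256 + 510))/2 = 4 + (sqrt(225 + 961) - 1/1766)/2 = 4 + (sqrt(1186) - 1*1/1766)/2 = 4 + (sqrt(1186) - 1/1766)/2 = 4 + (-1/1766 + sqrt(1186))/2 = 4 + (-1/3532 + sqrt(1186)/2) = 14127/3532 + sqrt(1186)/2 ≈ 21.219)
(d + v(-16, 55)) + w = (2680 + (-10 - 16)) + (14127/3532 + sqrt(1186)/2) = (2680 - 26) + (14127/3532 + sqrt(1186)/2) = 2654 + (14127/3532 + sqrt(1186)/2) = 9388055/3532 + sqrt(1186)/2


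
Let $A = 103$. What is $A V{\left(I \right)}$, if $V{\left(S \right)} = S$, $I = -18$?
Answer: $-1854$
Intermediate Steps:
$A V{\left(I \right)} = 103 \left(-18\right) = -1854$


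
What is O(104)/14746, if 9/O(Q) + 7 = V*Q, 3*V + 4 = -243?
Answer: -27/379104914 ≈ -7.1220e-8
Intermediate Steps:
V = -247/3 (V = -4/3 + (⅓)*(-243) = -4/3 - 81 = -247/3 ≈ -82.333)
O(Q) = 9/(-7 - 247*Q/3)
O(104)/14746 = (27/(-21 - 247*104))/14746 = (27/(-21 - 25688))*(1/14746) = (27/(-25709))*(1/14746) = (27*(-1/25709))*(1/14746) = -27/25709*1/14746 = -27/379104914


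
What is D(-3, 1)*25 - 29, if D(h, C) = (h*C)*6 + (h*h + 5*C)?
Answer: -129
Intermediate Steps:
D(h, C) = h² + 5*C + 6*C*h (D(h, C) = (C*h)*6 + (h² + 5*C) = 6*C*h + (h² + 5*C) = h² + 5*C + 6*C*h)
D(-3, 1)*25 - 29 = ((-3)² + 5*1 + 6*1*(-3))*25 - 29 = (9 + 5 - 18)*25 - 29 = -4*25 - 29 = -100 - 29 = -129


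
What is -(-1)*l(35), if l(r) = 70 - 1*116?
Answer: -46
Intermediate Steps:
l(r) = -46 (l(r) = 70 - 116 = -46)
-(-1)*l(35) = -(-1)*(-46) = -1*46 = -46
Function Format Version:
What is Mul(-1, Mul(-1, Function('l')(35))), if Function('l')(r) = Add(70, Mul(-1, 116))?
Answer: -46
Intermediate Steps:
Function('l')(r) = -46 (Function('l')(r) = Add(70, -116) = -46)
Mul(-1, Mul(-1, Function('l')(35))) = Mul(-1, Mul(-1, -46)) = Mul(-1, 46) = -46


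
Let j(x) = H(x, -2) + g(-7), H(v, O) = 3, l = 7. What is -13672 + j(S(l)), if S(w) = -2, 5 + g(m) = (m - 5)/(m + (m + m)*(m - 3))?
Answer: -1818654/133 ≈ -13674.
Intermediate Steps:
g(m) = -5 + (-5 + m)/(m + 2*m*(-3 + m)) (g(m) = -5 + (m - 5)/(m + (m + m)*(m - 3)) = -5 + (-5 + m)/(m + (2*m)*(-3 + m)) = -5 + (-5 + m)/(m + 2*m*(-3 + m)))
j(x) = -278/133 (j(x) = 3 + (-5 - 10*(-7)² + 26*(-7))/((-7)*(-5 + 2*(-7))) = 3 - (-5 - 10*49 - 182)/(7*(-5 - 14)) = 3 - ⅐*(-5 - 490 - 182)/(-19) = 3 - ⅐*(-1/19)*(-677) = 3 - 677/133 = -278/133)
-13672 + j(S(l)) = -13672 - 278/133 = -1818654/133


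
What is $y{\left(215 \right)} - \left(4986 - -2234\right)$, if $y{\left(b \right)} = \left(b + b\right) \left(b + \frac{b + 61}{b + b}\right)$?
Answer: $85506$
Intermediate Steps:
$y{\left(b \right)} = 2 b \left(b + \frac{61 + b}{2 b}\right)$
$y{\left(215 \right)} - \left(4986 - -2234\right) = \left(61 + 215 + 2 \cdot 215^{2}\right) - \left(4986 - -2234\right) = \left(61 + 215 + 2 \cdot 46225\right) - \left(4986 + 2234\right) = \left(61 + 215 + 92450\right) - 7220 = 92726 - 7220 = 85506$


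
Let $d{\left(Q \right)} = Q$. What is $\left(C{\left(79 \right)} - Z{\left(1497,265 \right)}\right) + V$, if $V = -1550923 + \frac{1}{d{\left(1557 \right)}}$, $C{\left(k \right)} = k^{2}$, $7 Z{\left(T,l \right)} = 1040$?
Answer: $- \frac{16837108391}{10899} \approx -1.5448 \cdot 10^{6}$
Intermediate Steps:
$Z{\left(T,l \right)} = \frac{1040}{7}$ ($Z{\left(T,l \right)} = \frac{1}{7} \cdot 1040 = \frac{1040}{7}$)
$V = - \frac{2414787110}{1557}$ ($V = -1550923 + \frac{1}{1557} = - \frac{2414787110}{1557} \approx -1.5509 \cdot 10^{6}$)
$\left(C{\left(79 \right)} - Z{\left(1497,265 \right)}\right) + V = \left(79^{2} - \frac{1040}{7}\right) - \frac{2414787110}{1557} = \left(6241 - \frac{1040}{7}\right) - \frac{2414787110}{1557} = \frac{42647}{7} - \frac{2414787110}{1557} = - \frac{16837108391}{10899}$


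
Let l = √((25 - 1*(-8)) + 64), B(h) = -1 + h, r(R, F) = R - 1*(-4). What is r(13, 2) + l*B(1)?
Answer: 17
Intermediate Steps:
r(R, F) = 4 + R (r(R, F) = R + 4 = 4 + R)
l = √97 (l = √((25 + 8) + 64) = √(33 + 64) = √97 ≈ 9.8489)
r(13, 2) + l*B(1) = (4 + 13) + √97*(-1 + 1) = 17 + √97*0 = 17 + 0 = 17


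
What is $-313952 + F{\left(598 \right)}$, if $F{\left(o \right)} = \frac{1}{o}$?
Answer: $- \frac{187743295}{598} \approx -3.1395 \cdot 10^{5}$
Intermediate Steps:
$-313952 + F{\left(598 \right)} = -313952 + \frac{1}{598} = - \frac{187743295}{598}$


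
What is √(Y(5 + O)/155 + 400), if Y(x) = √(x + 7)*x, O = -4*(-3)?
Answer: √(9610000 + 5270*√6)/155 ≈ 20.013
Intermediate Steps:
O = 12
Y(x) = x*√(7 + x) (Y(x) = √(7 + x)*x = x*√(7 + x))
√(Y(5 + O)/155 + 400) = √(((5 + 12)*√(7 + (5 + 12)))/155 + 400) = √((17*√(7 + 17))*(1/155) + 400) = √((17*√24)*(1/155) + 400) = √((17*(2*√6))*(1/155) + 400) = √((34*√6)*(1/155) + 400) = √(34*√6/155 + 400) = √(400 + 34*√6/155)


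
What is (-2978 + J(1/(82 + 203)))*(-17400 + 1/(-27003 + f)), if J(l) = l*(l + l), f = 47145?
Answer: 42387348725555176/818016975 ≈ 5.1817e+7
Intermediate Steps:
J(l) = 2*l² (J(l) = l*(2*l) = 2*l²)
(-2978 + J(1/(82 + 203)))*(-17400 + 1/(-27003 + f)) = (-2978 + 2*(1/(82 + 203))²)*(-17400 + 1/(-27003 + 47145)) = (-2978 + 2*(1/285)²)*(-17400 + 1/20142) = (-2978 + 2*(1/81225))*(-350470799/20142) = (-2978 + 2/81225)*(-350470799/20142) = -241888048/81225*(-350470799/20142) = 42387348725555176/818016975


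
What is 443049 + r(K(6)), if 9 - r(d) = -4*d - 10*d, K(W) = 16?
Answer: 443282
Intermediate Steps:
r(d) = 9 + 14*d (r(d) = 9 - (-4*d - 10*d) = 9 - (-14)*d = 9 + 14*d)
443049 + r(K(6)) = 443049 + (9 + 14*16) = 443049 + (9 + 224) = 443049 + 233 = 443282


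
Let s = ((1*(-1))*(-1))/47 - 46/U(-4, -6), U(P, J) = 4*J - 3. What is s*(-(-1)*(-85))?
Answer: -186065/1269 ≈ -146.62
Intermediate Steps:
U(P, J) = -3 + 4*J
s = 2189/1269 (s = ((1*(-1))*(-1))/47 - 46/(-3 + 4*(-6)) = -1*(-1)*(1/47) - 46/(-3 - 24) = 1*(1/47) - 46/(-27) = 1/47 - 46*(-1/27) = 1/47 + 46/27 = 2189/1269 ≈ 1.7250)
s*(-(-1)*(-85)) = 2189*(-(-1)*(-85))/1269 = 2189*(-1*85)/1269 = (2189/1269)*(-85) = -186065/1269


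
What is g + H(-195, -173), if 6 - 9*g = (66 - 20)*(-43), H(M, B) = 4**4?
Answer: 4288/9 ≈ 476.44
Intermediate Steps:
H(M, B) = 256
g = 1984/9 (g = 2/3 - (66 - 20)*(-43)/9 = 2/3 - 46*(-43)/9 = 2/3 - 1/9*(-1978) = 2/3 + 1978/9 = 1984/9 ≈ 220.44)
g + H(-195, -173) = 1984/9 + 256 = 4288/9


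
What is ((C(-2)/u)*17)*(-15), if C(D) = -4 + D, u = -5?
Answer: -306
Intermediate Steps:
((C(-2)/u)*17)*(-15) = (((-4 - 2)/(-5))*17)*(-15) = (-6*(-⅕)*17)*(-15) = ((6/5)*17)*(-15) = (102/5)*(-15) = -306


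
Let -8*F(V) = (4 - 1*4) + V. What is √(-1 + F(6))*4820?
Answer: 2410*I*√7 ≈ 6376.3*I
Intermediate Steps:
F(V) = -V/8 (F(V) = -((4 - 1*4) + V)/8 = -((4 - 4) + V)/8 = -(0 + V)/8 = -V/8)
√(-1 + F(6))*4820 = √(-1 - ⅛*6)*4820 = √(-1 - ¾)*4820 = √(-7/4)*4820 = (I*√7/2)*4820 = 2410*I*√7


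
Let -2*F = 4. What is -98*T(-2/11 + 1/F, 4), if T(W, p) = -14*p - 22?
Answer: 7644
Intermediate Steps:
F = -2 (F = -½*4 = -2)
T(W, p) = -22 - 14*p
-98*T(-2/11 + 1/F, 4) = -98*(-22 - 14*4) = -98*(-22 - 56) = -98*(-78) = 7644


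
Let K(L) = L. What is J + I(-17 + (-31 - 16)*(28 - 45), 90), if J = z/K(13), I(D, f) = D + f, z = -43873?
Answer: -32537/13 ≈ -2502.8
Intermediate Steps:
J = -43873/13 ≈ -3374.8
J + I(-17 + (-31 - 16)*(28 - 45), 90) = -43873/13 + ((-17 + (-31 - 16)*(28 - 45)) + 90) = -43873/13 + ((-17 - 47*(-17)) + 90) = -43873/13 + ((-17 + 799) + 90) = -43873/13 + (782 + 90) = -43873/13 + 872 = -32537/13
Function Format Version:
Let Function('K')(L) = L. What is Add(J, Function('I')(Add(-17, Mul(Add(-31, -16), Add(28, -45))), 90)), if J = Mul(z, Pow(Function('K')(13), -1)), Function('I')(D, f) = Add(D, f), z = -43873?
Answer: Rational(-32537, 13) ≈ -2502.8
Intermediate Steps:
J = Rational(-43873, 13) (J = Mul(-43873, Pow(13, -1)) = Mul(-43873, Rational(1, 13)) = Rational(-43873, 13) ≈ -3374.8)
Add(J, Function('I')(Add(-17, Mul(Add(-31, -16), Add(28, -45))), 90)) = Add(Rational(-43873, 13), Add(Add(-17, Mul(Add(-31, -16), Add(28, -45))), 90)) = Add(Rational(-43873, 13), Add(Add(-17, Mul(-47, -17)), 90)) = Add(Rational(-43873, 13), Add(Add(-17, 799), 90)) = Add(Rational(-43873, 13), Add(782, 90)) = Add(Rational(-43873, 13), 872) = Rational(-32537, 13)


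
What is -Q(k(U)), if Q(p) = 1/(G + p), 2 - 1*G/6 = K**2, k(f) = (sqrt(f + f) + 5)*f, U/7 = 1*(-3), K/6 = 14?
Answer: 14143/600079521 - 7*I*sqrt(42)/600079521 ≈ 2.3569e-5 - 7.5599e-8*I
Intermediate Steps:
K = 84 (K = 6*14 = 84)
U = -21 (U = 7*(1*(-3)) = 7*(-3) = -21)
k(f) = f*(5 + sqrt(2)*sqrt(f)) (k(f) = (sqrt(2*f) + 5)*f = (sqrt(2)*sqrt(f) + 5)*f = (5 + sqrt(2)*sqrt(f))*f = f*(5 + sqrt(2)*sqrt(f)))
G = -42324 (G = 12 - 6*84**2 = 12 - 6*7056 = 12 - 42336 = -42324)
Q(p) = 1/(-42324 + p)
-Q(k(U)) = -1/(-42324 + (5*(-21) + sqrt(2)*(-21)**(3/2))) = -1/(-42324 + (-105 + sqrt(2)*(-21*I*sqrt(21)))) = -1/(-42324 + (-105 - 21*I*sqrt(42))) = -1/(-42429 - 21*I*sqrt(42))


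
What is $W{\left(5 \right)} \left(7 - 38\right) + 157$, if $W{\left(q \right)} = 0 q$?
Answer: $157$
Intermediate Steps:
$W{\left(q \right)} = 0$
$W{\left(5 \right)} \left(7 - 38\right) + 157 = 0 \left(7 - 38\right) + 157 = 0 \left(-31\right) + 157 = 0 + 157 = 157$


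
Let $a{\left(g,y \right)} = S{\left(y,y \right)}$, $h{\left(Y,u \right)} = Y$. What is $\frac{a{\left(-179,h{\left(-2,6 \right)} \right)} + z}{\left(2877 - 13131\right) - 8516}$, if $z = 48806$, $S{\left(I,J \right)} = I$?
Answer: $- \frac{24402}{9385} \approx -2.6001$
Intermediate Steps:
$a{\left(g,y \right)} = y$
$\frac{a{\left(-179,h{\left(-2,6 \right)} \right)} + z}{\left(2877 - 13131\right) - 8516} = \frac{-2 + 48806}{\left(2877 - 13131\right) - 8516} = \frac{48804}{\left(2877 - 13131\right) - 8516} = \frac{48804}{-10254 - 8516} = \frac{48804}{-18770} = 48804 \left(- \frac{1}{18770}\right) = - \frac{24402}{9385}$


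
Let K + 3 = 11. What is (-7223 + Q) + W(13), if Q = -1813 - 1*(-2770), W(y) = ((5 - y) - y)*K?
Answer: -6434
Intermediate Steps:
K = 8 (K = -3 + 11 = 8)
W(y) = 40 - 16*y (W(y) = ((5 - y) - y)*8 = (5 - 2*y)*8 = 40 - 16*y)
Q = 957 (Q = -1813 + 2770 = 957)
(-7223 + Q) + W(13) = (-7223 + 957) + (40 - 16*13) = -6266 + (40 - 208) = -6266 - 168 = -6434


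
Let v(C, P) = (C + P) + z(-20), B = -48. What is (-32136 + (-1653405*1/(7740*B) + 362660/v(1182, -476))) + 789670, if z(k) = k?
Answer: 6440101513717/8495424 ≈ 7.5807e+5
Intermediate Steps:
v(C, P) = -20 + C + P (v(C, P) = (C + P) - 20 = -20 + C + P)
(-32136 + (-1653405*1/(7740*B) + 362660/v(1182, -476))) + 789670 = (-32136 + (-1653405/(-48*(-90)*(-86)) + 362660/(-20 + 1182 - 476))) + 789670 = (-32136 + (-1653405/(4320*(-86)) + 362660/686)) + 789670 = (-32136 + (-1653405/(-371520) + 362660*(1/686))) + 789670 = (-32136 + (-1653405*(-1/371520) + 181330/343)) + 789670 = (-32136 + (110227/24768 + 181330/343)) + 789670 = (-32136 + 4528989301/8495424) + 789670 = -268479956363/8495424 + 789670 = 6440101513717/8495424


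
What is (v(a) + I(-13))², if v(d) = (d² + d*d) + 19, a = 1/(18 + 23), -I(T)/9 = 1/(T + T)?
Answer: 715030904025/1910214436 ≈ 374.32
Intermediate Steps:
I(T) = -9/(2*T) (I(T) = -9/(T + T) = -9*1/(2*T) = -9/(2*T))
a = 1/41 ≈ 0.024390
v(d) = 19 + 2*d² (v(d) = (d² + d²) + 19 = 2*d² + 19 = 19 + 2*d²)
(v(a) + I(-13))² = ((19 + 2*(1/41)²) - 9/2/(-13))² = ((19 + 2*(1/1681)) - 9/2*(-1/13))² = ((19 + 2/1681) + 9/26)² = (31941/1681 + 9/26)² = (845595/43706)² = 715030904025/1910214436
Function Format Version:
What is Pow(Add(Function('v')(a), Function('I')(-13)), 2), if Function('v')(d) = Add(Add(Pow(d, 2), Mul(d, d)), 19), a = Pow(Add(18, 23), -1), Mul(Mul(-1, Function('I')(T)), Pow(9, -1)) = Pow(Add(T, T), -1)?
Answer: Rational(715030904025, 1910214436) ≈ 374.32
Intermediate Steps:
Function('I')(T) = Mul(Rational(-9, 2), Pow(T, -1)) (Function('I')(T) = Mul(-9, Pow(Add(T, T), -1)) = Mul(-9, Pow(Mul(2, T), -1)) = Mul(-9, Mul(Rational(1, 2), Pow(T, -1))) = Mul(Rational(-9, 2), Pow(T, -1)))
a = Rational(1, 41) (a = Pow(41, -1) = Rational(1, 41) ≈ 0.024390)
Function('v')(d) = Add(19, Mul(2, Pow(d, 2))) (Function('v')(d) = Add(Add(Pow(d, 2), Pow(d, 2)), 19) = Add(Mul(2, Pow(d, 2)), 19) = Add(19, Mul(2, Pow(d, 2))))
Pow(Add(Function('v')(a), Function('I')(-13)), 2) = Pow(Add(Add(19, Mul(2, Pow(Rational(1, 41), 2))), Mul(Rational(-9, 2), Pow(-13, -1))), 2) = Pow(Add(Add(19, Mul(2, Rational(1, 1681))), Mul(Rational(-9, 2), Rational(-1, 13))), 2) = Pow(Add(Add(19, Rational(2, 1681)), Rational(9, 26)), 2) = Pow(Add(Rational(31941, 1681), Rational(9, 26)), 2) = Pow(Rational(845595, 43706), 2) = Rational(715030904025, 1910214436)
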